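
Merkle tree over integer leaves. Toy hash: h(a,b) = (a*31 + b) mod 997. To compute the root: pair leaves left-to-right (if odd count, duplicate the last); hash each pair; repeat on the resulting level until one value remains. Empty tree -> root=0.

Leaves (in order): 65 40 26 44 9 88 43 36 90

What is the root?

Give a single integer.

L0: [65, 40, 26, 44, 9, 88, 43, 36, 90]
L1: h(65,40)=(65*31+40)%997=61 h(26,44)=(26*31+44)%997=850 h(9,88)=(9*31+88)%997=367 h(43,36)=(43*31+36)%997=372 h(90,90)=(90*31+90)%997=886 -> [61, 850, 367, 372, 886]
L2: h(61,850)=(61*31+850)%997=747 h(367,372)=(367*31+372)%997=782 h(886,886)=(886*31+886)%997=436 -> [747, 782, 436]
L3: h(747,782)=(747*31+782)%997=11 h(436,436)=(436*31+436)%997=991 -> [11, 991]
L4: h(11,991)=(11*31+991)%997=335 -> [335]

Answer: 335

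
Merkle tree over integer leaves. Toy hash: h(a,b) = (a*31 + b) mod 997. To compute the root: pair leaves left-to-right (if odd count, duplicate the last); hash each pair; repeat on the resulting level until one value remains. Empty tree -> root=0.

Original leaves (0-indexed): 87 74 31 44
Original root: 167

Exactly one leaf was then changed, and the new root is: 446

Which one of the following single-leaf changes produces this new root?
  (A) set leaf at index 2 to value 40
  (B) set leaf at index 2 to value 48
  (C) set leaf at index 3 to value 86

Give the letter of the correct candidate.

Answer: A

Derivation:
Original leaves: [87, 74, 31, 44]
Target new root: 446
Try each candidate change and compute the resulting root:
Candidate A: set leaf[2] = 40 -> leaves = [87, 74, 40, 44]
  L0: [87, 74, 40, 44]
  L1: h(87,74)=(87*31+74)%997=777 h(40,44)=(40*31+44)%997=287 -> [777, 287]
  L2: h(777,287)=(777*31+287)%997=446 -> [446]
  root = 446 == target 446  ** MATCH **
Candidate B: set leaf[2] = 48 -> leaves = [87, 74, 48, 44]
  L0: [87, 74, 48, 44]
  L1: h(87,74)=(87*31+74)%997=777 h(48,44)=(48*31+44)%997=535 -> [777, 535]
  L2: h(777,535)=(777*31+535)%997=694 -> [694]
  root = 694 != target 446
Candidate C: set leaf[3] = 86 -> leaves = [87, 74, 31, 86]
  L0: [87, 74, 31, 86]
  L1: h(87,74)=(87*31+74)%997=777 h(31,86)=(31*31+86)%997=50 -> [777, 50]
  L2: h(777,50)=(777*31+50)%997=209 -> [209]
  root = 209 != target 446
Candidate A produces the target root.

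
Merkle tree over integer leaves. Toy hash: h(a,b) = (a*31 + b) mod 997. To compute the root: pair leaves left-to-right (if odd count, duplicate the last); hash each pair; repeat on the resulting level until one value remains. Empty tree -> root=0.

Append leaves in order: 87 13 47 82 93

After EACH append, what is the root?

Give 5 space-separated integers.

After append 87 (leaves=[87]):
  L0: [87]
  root=87
After append 13 (leaves=[87, 13]):
  L0: [87, 13]
  L1: h(87,13)=(87*31+13)%997=716 -> [716]
  root=716
After append 47 (leaves=[87, 13, 47]):
  L0: [87, 13, 47]
  L1: h(87,13)=(87*31+13)%997=716 h(47,47)=(47*31+47)%997=507 -> [716, 507]
  L2: h(716,507)=(716*31+507)%997=769 -> [769]
  root=769
After append 82 (leaves=[87, 13, 47, 82]):
  L0: [87, 13, 47, 82]
  L1: h(87,13)=(87*31+13)%997=716 h(47,82)=(47*31+82)%997=542 -> [716, 542]
  L2: h(716,542)=(716*31+542)%997=804 -> [804]
  root=804
After append 93 (leaves=[87, 13, 47, 82, 93]):
  L0: [87, 13, 47, 82, 93]
  L1: h(87,13)=(87*31+13)%997=716 h(47,82)=(47*31+82)%997=542 h(93,93)=(93*31+93)%997=982 -> [716, 542, 982]
  L2: h(716,542)=(716*31+542)%997=804 h(982,982)=(982*31+982)%997=517 -> [804, 517]
  L3: h(804,517)=(804*31+517)%997=516 -> [516]
  root=516

Answer: 87 716 769 804 516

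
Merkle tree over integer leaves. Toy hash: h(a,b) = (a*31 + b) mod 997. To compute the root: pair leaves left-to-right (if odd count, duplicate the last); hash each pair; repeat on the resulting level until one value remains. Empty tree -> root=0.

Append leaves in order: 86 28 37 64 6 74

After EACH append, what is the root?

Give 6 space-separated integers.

After append 86 (leaves=[86]):
  L0: [86]
  root=86
After append 28 (leaves=[86, 28]):
  L0: [86, 28]
  L1: h(86,28)=(86*31+28)%997=700 -> [700]
  root=700
After append 37 (leaves=[86, 28, 37]):
  L0: [86, 28, 37]
  L1: h(86,28)=(86*31+28)%997=700 h(37,37)=(37*31+37)%997=187 -> [700, 187]
  L2: h(700,187)=(700*31+187)%997=950 -> [950]
  root=950
After append 64 (leaves=[86, 28, 37, 64]):
  L0: [86, 28, 37, 64]
  L1: h(86,28)=(86*31+28)%997=700 h(37,64)=(37*31+64)%997=214 -> [700, 214]
  L2: h(700,214)=(700*31+214)%997=977 -> [977]
  root=977
After append 6 (leaves=[86, 28, 37, 64, 6]):
  L0: [86, 28, 37, 64, 6]
  L1: h(86,28)=(86*31+28)%997=700 h(37,64)=(37*31+64)%997=214 h(6,6)=(6*31+6)%997=192 -> [700, 214, 192]
  L2: h(700,214)=(700*31+214)%997=977 h(192,192)=(192*31+192)%997=162 -> [977, 162]
  L3: h(977,162)=(977*31+162)%997=539 -> [539]
  root=539
After append 74 (leaves=[86, 28, 37, 64, 6, 74]):
  L0: [86, 28, 37, 64, 6, 74]
  L1: h(86,28)=(86*31+28)%997=700 h(37,64)=(37*31+64)%997=214 h(6,74)=(6*31+74)%997=260 -> [700, 214, 260]
  L2: h(700,214)=(700*31+214)%997=977 h(260,260)=(260*31+260)%997=344 -> [977, 344]
  L3: h(977,344)=(977*31+344)%997=721 -> [721]
  root=721

Answer: 86 700 950 977 539 721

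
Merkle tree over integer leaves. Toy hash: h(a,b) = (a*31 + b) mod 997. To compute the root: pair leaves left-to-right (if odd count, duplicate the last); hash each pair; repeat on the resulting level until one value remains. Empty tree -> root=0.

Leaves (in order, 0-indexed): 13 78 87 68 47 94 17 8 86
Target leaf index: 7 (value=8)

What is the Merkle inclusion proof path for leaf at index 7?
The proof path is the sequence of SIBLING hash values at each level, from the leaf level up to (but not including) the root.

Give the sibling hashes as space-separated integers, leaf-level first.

L0 (leaves): [13, 78, 87, 68, 47, 94, 17, 8, 86], target index=7
L1: h(13,78)=(13*31+78)%997=481 [pair 0] h(87,68)=(87*31+68)%997=771 [pair 1] h(47,94)=(47*31+94)%997=554 [pair 2] h(17,8)=(17*31+8)%997=535 [pair 3] h(86,86)=(86*31+86)%997=758 [pair 4] -> [481, 771, 554, 535, 758]
  Sibling for proof at L0: 17
L2: h(481,771)=(481*31+771)%997=727 [pair 0] h(554,535)=(554*31+535)%997=760 [pair 1] h(758,758)=(758*31+758)%997=328 [pair 2] -> [727, 760, 328]
  Sibling for proof at L1: 554
L3: h(727,760)=(727*31+760)%997=366 [pair 0] h(328,328)=(328*31+328)%997=526 [pair 1] -> [366, 526]
  Sibling for proof at L2: 727
L4: h(366,526)=(366*31+526)%997=905 [pair 0] -> [905]
  Sibling for proof at L3: 526
Root: 905
Proof path (sibling hashes from leaf to root): [17, 554, 727, 526]

Answer: 17 554 727 526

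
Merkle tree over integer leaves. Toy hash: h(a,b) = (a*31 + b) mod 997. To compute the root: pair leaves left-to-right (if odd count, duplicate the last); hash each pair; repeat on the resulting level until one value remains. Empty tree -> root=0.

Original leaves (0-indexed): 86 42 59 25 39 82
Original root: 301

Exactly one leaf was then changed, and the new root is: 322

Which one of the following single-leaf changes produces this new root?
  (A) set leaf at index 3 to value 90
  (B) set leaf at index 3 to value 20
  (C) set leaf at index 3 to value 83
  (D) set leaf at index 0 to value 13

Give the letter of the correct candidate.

Original leaves: [86, 42, 59, 25, 39, 82]
Target new root: 322
Try each candidate change and compute the resulting root:
Candidate A: set leaf[3] = 90 -> leaves = [86, 42, 59, 90, 39, 82]
  L0: [86, 42, 59, 90, 39, 82]
  L1: h(86,42)=(86*31+42)%997=714 h(59,90)=(59*31+90)%997=922 h(39,82)=(39*31+82)%997=294 -> [714, 922, 294]
  L2: h(714,922)=(714*31+922)%997=125 h(294,294)=(294*31+294)%997=435 -> [125, 435]
  L3: h(125,435)=(125*31+435)%997=322 -> [322]
  root = 322 == target 322  ** MATCH **
Candidate B: set leaf[3] = 20 -> leaves = [86, 42, 59, 20, 39, 82]
  L0: [86, 42, 59, 20, 39, 82]
  L1: h(86,42)=(86*31+42)%997=714 h(59,20)=(59*31+20)%997=852 h(39,82)=(39*31+82)%997=294 -> [714, 852, 294]
  L2: h(714,852)=(714*31+852)%997=55 h(294,294)=(294*31+294)%997=435 -> [55, 435]
  L3: h(55,435)=(55*31+435)%997=146 -> [146]
  root = 146 != target 322
Candidate C: set leaf[3] = 83 -> leaves = [86, 42, 59, 83, 39, 82]
  L0: [86, 42, 59, 83, 39, 82]
  L1: h(86,42)=(86*31+42)%997=714 h(59,83)=(59*31+83)%997=915 h(39,82)=(39*31+82)%997=294 -> [714, 915, 294]
  L2: h(714,915)=(714*31+915)%997=118 h(294,294)=(294*31+294)%997=435 -> [118, 435]
  L3: h(118,435)=(118*31+435)%997=105 -> [105]
  root = 105 != target 322
Candidate D: set leaf[0] = 13 -> leaves = [13, 42, 59, 25, 39, 82]
  L0: [13, 42, 59, 25, 39, 82]
  L1: h(13,42)=(13*31+42)%997=445 h(59,25)=(59*31+25)%997=857 h(39,82)=(39*31+82)%997=294 -> [445, 857, 294]
  L2: h(445,857)=(445*31+857)%997=694 h(294,294)=(294*31+294)%997=435 -> [694, 435]
  L3: h(694,435)=(694*31+435)%997=15 -> [15]
  root = 15 != target 322
Candidate A produces the target root.

Answer: A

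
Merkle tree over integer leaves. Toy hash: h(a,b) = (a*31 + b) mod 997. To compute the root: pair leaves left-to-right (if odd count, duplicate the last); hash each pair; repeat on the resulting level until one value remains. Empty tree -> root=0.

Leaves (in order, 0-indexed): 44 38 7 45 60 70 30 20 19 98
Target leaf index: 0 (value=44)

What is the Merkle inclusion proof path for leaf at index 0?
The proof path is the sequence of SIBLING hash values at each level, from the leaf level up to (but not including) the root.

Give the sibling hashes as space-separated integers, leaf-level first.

Answer: 38 262 960 603

Derivation:
L0 (leaves): [44, 38, 7, 45, 60, 70, 30, 20, 19, 98], target index=0
L1: h(44,38)=(44*31+38)%997=405 [pair 0] h(7,45)=(7*31+45)%997=262 [pair 1] h(60,70)=(60*31+70)%997=933 [pair 2] h(30,20)=(30*31+20)%997=950 [pair 3] h(19,98)=(19*31+98)%997=687 [pair 4] -> [405, 262, 933, 950, 687]
  Sibling for proof at L0: 38
L2: h(405,262)=(405*31+262)%997=853 [pair 0] h(933,950)=(933*31+950)%997=960 [pair 1] h(687,687)=(687*31+687)%997=50 [pair 2] -> [853, 960, 50]
  Sibling for proof at L1: 262
L3: h(853,960)=(853*31+960)%997=484 [pair 0] h(50,50)=(50*31+50)%997=603 [pair 1] -> [484, 603]
  Sibling for proof at L2: 960
L4: h(484,603)=(484*31+603)%997=652 [pair 0] -> [652]
  Sibling for proof at L3: 603
Root: 652
Proof path (sibling hashes from leaf to root): [38, 262, 960, 603]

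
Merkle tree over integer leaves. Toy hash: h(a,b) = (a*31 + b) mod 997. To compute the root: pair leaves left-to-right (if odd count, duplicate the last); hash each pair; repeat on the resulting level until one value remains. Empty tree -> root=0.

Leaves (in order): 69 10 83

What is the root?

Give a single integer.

L0: [69, 10, 83]
L1: h(69,10)=(69*31+10)%997=155 h(83,83)=(83*31+83)%997=662 -> [155, 662]
L2: h(155,662)=(155*31+662)%997=482 -> [482]

Answer: 482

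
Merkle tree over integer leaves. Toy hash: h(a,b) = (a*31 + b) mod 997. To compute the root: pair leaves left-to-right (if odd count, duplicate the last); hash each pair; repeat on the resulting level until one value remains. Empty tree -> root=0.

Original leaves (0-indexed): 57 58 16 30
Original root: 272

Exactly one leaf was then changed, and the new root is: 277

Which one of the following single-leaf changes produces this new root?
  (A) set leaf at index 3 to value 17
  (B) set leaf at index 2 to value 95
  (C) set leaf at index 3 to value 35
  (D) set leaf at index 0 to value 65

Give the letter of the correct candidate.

Original leaves: [57, 58, 16, 30]
Target new root: 277
Try each candidate change and compute the resulting root:
Candidate A: set leaf[3] = 17 -> leaves = [57, 58, 16, 17]
  L0: [57, 58, 16, 17]
  L1: h(57,58)=(57*31+58)%997=828 h(16,17)=(16*31+17)%997=513 -> [828, 513]
  L2: h(828,513)=(828*31+513)%997=259 -> [259]
  root = 259 != target 277
Candidate B: set leaf[2] = 95 -> leaves = [57, 58, 95, 30]
  L0: [57, 58, 95, 30]
  L1: h(57,58)=(57*31+58)%997=828 h(95,30)=(95*31+30)%997=981 -> [828, 981]
  L2: h(828,981)=(828*31+981)%997=727 -> [727]
  root = 727 != target 277
Candidate C: set leaf[3] = 35 -> leaves = [57, 58, 16, 35]
  L0: [57, 58, 16, 35]
  L1: h(57,58)=(57*31+58)%997=828 h(16,35)=(16*31+35)%997=531 -> [828, 531]
  L2: h(828,531)=(828*31+531)%997=277 -> [277]
  root = 277 == target 277  ** MATCH **
Candidate D: set leaf[0] = 65 -> leaves = [65, 58, 16, 30]
  L0: [65, 58, 16, 30]
  L1: h(65,58)=(65*31+58)%997=79 h(16,30)=(16*31+30)%997=526 -> [79, 526]
  L2: h(79,526)=(79*31+526)%997=981 -> [981]
  root = 981 != target 277
Candidate C produces the target root.

Answer: C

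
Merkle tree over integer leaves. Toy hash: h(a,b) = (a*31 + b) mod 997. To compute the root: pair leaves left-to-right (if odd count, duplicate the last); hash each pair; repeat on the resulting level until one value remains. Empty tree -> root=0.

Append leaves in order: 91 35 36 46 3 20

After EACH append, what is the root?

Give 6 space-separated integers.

Answer: 91 862 955 965 86 630

Derivation:
After append 91 (leaves=[91]):
  L0: [91]
  root=91
After append 35 (leaves=[91, 35]):
  L0: [91, 35]
  L1: h(91,35)=(91*31+35)%997=862 -> [862]
  root=862
After append 36 (leaves=[91, 35, 36]):
  L0: [91, 35, 36]
  L1: h(91,35)=(91*31+35)%997=862 h(36,36)=(36*31+36)%997=155 -> [862, 155]
  L2: h(862,155)=(862*31+155)%997=955 -> [955]
  root=955
After append 46 (leaves=[91, 35, 36, 46]):
  L0: [91, 35, 36, 46]
  L1: h(91,35)=(91*31+35)%997=862 h(36,46)=(36*31+46)%997=165 -> [862, 165]
  L2: h(862,165)=(862*31+165)%997=965 -> [965]
  root=965
After append 3 (leaves=[91, 35, 36, 46, 3]):
  L0: [91, 35, 36, 46, 3]
  L1: h(91,35)=(91*31+35)%997=862 h(36,46)=(36*31+46)%997=165 h(3,3)=(3*31+3)%997=96 -> [862, 165, 96]
  L2: h(862,165)=(862*31+165)%997=965 h(96,96)=(96*31+96)%997=81 -> [965, 81]
  L3: h(965,81)=(965*31+81)%997=86 -> [86]
  root=86
After append 20 (leaves=[91, 35, 36, 46, 3, 20]):
  L0: [91, 35, 36, 46, 3, 20]
  L1: h(91,35)=(91*31+35)%997=862 h(36,46)=(36*31+46)%997=165 h(3,20)=(3*31+20)%997=113 -> [862, 165, 113]
  L2: h(862,165)=(862*31+165)%997=965 h(113,113)=(113*31+113)%997=625 -> [965, 625]
  L3: h(965,625)=(965*31+625)%997=630 -> [630]
  root=630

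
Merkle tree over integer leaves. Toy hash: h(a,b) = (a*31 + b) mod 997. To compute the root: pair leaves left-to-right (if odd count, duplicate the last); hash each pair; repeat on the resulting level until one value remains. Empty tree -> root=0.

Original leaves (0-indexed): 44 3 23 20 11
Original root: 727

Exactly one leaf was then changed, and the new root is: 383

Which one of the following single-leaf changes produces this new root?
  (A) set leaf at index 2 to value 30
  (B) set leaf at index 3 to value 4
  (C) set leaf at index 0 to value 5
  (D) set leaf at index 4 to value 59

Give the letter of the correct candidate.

Answer: C

Derivation:
Original leaves: [44, 3, 23, 20, 11]
Target new root: 383
Try each candidate change and compute the resulting root:
Candidate A: set leaf[2] = 30 -> leaves = [44, 3, 30, 20, 11]
  L0: [44, 3, 30, 20, 11]
  L1: h(44,3)=(44*31+3)%997=370 h(30,20)=(30*31+20)%997=950 h(11,11)=(11*31+11)%997=352 -> [370, 950, 352]
  L2: h(370,950)=(370*31+950)%997=456 h(352,352)=(352*31+352)%997=297 -> [456, 297]
  L3: h(456,297)=(456*31+297)%997=475 -> [475]
  root = 475 != target 383
Candidate B: set leaf[3] = 4 -> leaves = [44, 3, 23, 4, 11]
  L0: [44, 3, 23, 4, 11]
  L1: h(44,3)=(44*31+3)%997=370 h(23,4)=(23*31+4)%997=717 h(11,11)=(11*31+11)%997=352 -> [370, 717, 352]
  L2: h(370,717)=(370*31+717)%997=223 h(352,352)=(352*31+352)%997=297 -> [223, 297]
  L3: h(223,297)=(223*31+297)%997=231 -> [231]
  root = 231 != target 383
Candidate C: set leaf[0] = 5 -> leaves = [5, 3, 23, 20, 11]
  L0: [5, 3, 23, 20, 11]
  L1: h(5,3)=(5*31+3)%997=158 h(23,20)=(23*31+20)%997=733 h(11,11)=(11*31+11)%997=352 -> [158, 733, 352]
  L2: h(158,733)=(158*31+733)%997=646 h(352,352)=(352*31+352)%997=297 -> [646, 297]
  L3: h(646,297)=(646*31+297)%997=383 -> [383]
  root = 383 == target 383  ** MATCH **
Candidate D: set leaf[4] = 59 -> leaves = [44, 3, 23, 20, 59]
  L0: [44, 3, 23, 20, 59]
  L1: h(44,3)=(44*31+3)%997=370 h(23,20)=(23*31+20)%997=733 h(59,59)=(59*31+59)%997=891 -> [370, 733, 891]
  L2: h(370,733)=(370*31+733)%997=239 h(891,891)=(891*31+891)%997=596 -> [239, 596]
  L3: h(239,596)=(239*31+596)%997=29 -> [29]
  root = 29 != target 383
Candidate C produces the target root.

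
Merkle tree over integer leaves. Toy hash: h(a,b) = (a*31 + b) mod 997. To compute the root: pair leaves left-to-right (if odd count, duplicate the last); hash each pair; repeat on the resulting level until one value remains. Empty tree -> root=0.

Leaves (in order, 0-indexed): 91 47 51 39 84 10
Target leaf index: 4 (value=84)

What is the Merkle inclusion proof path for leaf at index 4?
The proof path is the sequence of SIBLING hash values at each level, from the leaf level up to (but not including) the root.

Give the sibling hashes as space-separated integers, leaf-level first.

Answer: 10 620 798

Derivation:
L0 (leaves): [91, 47, 51, 39, 84, 10], target index=4
L1: h(91,47)=(91*31+47)%997=874 [pair 0] h(51,39)=(51*31+39)%997=623 [pair 1] h(84,10)=(84*31+10)%997=620 [pair 2] -> [874, 623, 620]
  Sibling for proof at L0: 10
L2: h(874,623)=(874*31+623)%997=798 [pair 0] h(620,620)=(620*31+620)%997=897 [pair 1] -> [798, 897]
  Sibling for proof at L1: 620
L3: h(798,897)=(798*31+897)%997=710 [pair 0] -> [710]
  Sibling for proof at L2: 798
Root: 710
Proof path (sibling hashes from leaf to root): [10, 620, 798]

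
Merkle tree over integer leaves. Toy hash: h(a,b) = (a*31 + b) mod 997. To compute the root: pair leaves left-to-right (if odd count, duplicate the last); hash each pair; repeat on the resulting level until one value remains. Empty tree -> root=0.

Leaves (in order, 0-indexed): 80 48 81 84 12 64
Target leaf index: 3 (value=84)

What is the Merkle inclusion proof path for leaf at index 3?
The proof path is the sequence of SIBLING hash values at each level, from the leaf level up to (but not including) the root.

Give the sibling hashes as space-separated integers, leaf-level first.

L0 (leaves): [80, 48, 81, 84, 12, 64], target index=3
L1: h(80,48)=(80*31+48)%997=534 [pair 0] h(81,84)=(81*31+84)%997=601 [pair 1] h(12,64)=(12*31+64)%997=436 [pair 2] -> [534, 601, 436]
  Sibling for proof at L0: 81
L2: h(534,601)=(534*31+601)%997=206 [pair 0] h(436,436)=(436*31+436)%997=991 [pair 1] -> [206, 991]
  Sibling for proof at L1: 534
L3: h(206,991)=(206*31+991)%997=398 [pair 0] -> [398]
  Sibling for proof at L2: 991
Root: 398
Proof path (sibling hashes from leaf to root): [81, 534, 991]

Answer: 81 534 991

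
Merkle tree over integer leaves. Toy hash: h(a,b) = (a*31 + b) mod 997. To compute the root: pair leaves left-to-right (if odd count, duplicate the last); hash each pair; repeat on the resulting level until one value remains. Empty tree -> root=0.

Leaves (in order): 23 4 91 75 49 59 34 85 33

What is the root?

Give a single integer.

Answer: 882

Derivation:
L0: [23, 4, 91, 75, 49, 59, 34, 85, 33]
L1: h(23,4)=(23*31+4)%997=717 h(91,75)=(91*31+75)%997=902 h(49,59)=(49*31+59)%997=581 h(34,85)=(34*31+85)%997=142 h(33,33)=(33*31+33)%997=59 -> [717, 902, 581, 142, 59]
L2: h(717,902)=(717*31+902)%997=198 h(581,142)=(581*31+142)%997=207 h(59,59)=(59*31+59)%997=891 -> [198, 207, 891]
L3: h(198,207)=(198*31+207)%997=363 h(891,891)=(891*31+891)%997=596 -> [363, 596]
L4: h(363,596)=(363*31+596)%997=882 -> [882]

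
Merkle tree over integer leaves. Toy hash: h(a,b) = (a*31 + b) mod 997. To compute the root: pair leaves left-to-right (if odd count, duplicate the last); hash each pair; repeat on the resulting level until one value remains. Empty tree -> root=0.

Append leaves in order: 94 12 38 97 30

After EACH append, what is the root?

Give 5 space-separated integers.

After append 94 (leaves=[94]):
  L0: [94]
  root=94
After append 12 (leaves=[94, 12]):
  L0: [94, 12]
  L1: h(94,12)=(94*31+12)%997=932 -> [932]
  root=932
After append 38 (leaves=[94, 12, 38]):
  L0: [94, 12, 38]
  L1: h(94,12)=(94*31+12)%997=932 h(38,38)=(38*31+38)%997=219 -> [932, 219]
  L2: h(932,219)=(932*31+219)%997=198 -> [198]
  root=198
After append 97 (leaves=[94, 12, 38, 97]):
  L0: [94, 12, 38, 97]
  L1: h(94,12)=(94*31+12)%997=932 h(38,97)=(38*31+97)%997=278 -> [932, 278]
  L2: h(932,278)=(932*31+278)%997=257 -> [257]
  root=257
After append 30 (leaves=[94, 12, 38, 97, 30]):
  L0: [94, 12, 38, 97, 30]
  L1: h(94,12)=(94*31+12)%997=932 h(38,97)=(38*31+97)%997=278 h(30,30)=(30*31+30)%997=960 -> [932, 278, 960]
  L2: h(932,278)=(932*31+278)%997=257 h(960,960)=(960*31+960)%997=810 -> [257, 810]
  L3: h(257,810)=(257*31+810)%997=801 -> [801]
  root=801

Answer: 94 932 198 257 801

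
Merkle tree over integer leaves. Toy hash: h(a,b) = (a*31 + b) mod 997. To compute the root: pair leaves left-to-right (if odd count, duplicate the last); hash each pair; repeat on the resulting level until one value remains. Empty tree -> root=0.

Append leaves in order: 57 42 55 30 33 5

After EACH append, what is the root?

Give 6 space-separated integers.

Answer: 57 812 13 985 519 620

Derivation:
After append 57 (leaves=[57]):
  L0: [57]
  root=57
After append 42 (leaves=[57, 42]):
  L0: [57, 42]
  L1: h(57,42)=(57*31+42)%997=812 -> [812]
  root=812
After append 55 (leaves=[57, 42, 55]):
  L0: [57, 42, 55]
  L1: h(57,42)=(57*31+42)%997=812 h(55,55)=(55*31+55)%997=763 -> [812, 763]
  L2: h(812,763)=(812*31+763)%997=13 -> [13]
  root=13
After append 30 (leaves=[57, 42, 55, 30]):
  L0: [57, 42, 55, 30]
  L1: h(57,42)=(57*31+42)%997=812 h(55,30)=(55*31+30)%997=738 -> [812, 738]
  L2: h(812,738)=(812*31+738)%997=985 -> [985]
  root=985
After append 33 (leaves=[57, 42, 55, 30, 33]):
  L0: [57, 42, 55, 30, 33]
  L1: h(57,42)=(57*31+42)%997=812 h(55,30)=(55*31+30)%997=738 h(33,33)=(33*31+33)%997=59 -> [812, 738, 59]
  L2: h(812,738)=(812*31+738)%997=985 h(59,59)=(59*31+59)%997=891 -> [985, 891]
  L3: h(985,891)=(985*31+891)%997=519 -> [519]
  root=519
After append 5 (leaves=[57, 42, 55, 30, 33, 5]):
  L0: [57, 42, 55, 30, 33, 5]
  L1: h(57,42)=(57*31+42)%997=812 h(55,30)=(55*31+30)%997=738 h(33,5)=(33*31+5)%997=31 -> [812, 738, 31]
  L2: h(812,738)=(812*31+738)%997=985 h(31,31)=(31*31+31)%997=992 -> [985, 992]
  L3: h(985,992)=(985*31+992)%997=620 -> [620]
  root=620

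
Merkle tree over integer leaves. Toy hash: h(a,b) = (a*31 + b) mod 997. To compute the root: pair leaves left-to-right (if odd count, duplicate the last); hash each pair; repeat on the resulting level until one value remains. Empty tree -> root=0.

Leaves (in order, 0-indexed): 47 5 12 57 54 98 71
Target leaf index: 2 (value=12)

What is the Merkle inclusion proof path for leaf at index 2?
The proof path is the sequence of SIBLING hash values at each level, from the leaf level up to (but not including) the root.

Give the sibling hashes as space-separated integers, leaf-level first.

L0 (leaves): [47, 5, 12, 57, 54, 98, 71], target index=2
L1: h(47,5)=(47*31+5)%997=465 [pair 0] h(12,57)=(12*31+57)%997=429 [pair 1] h(54,98)=(54*31+98)%997=775 [pair 2] h(71,71)=(71*31+71)%997=278 [pair 3] -> [465, 429, 775, 278]
  Sibling for proof at L0: 57
L2: h(465,429)=(465*31+429)%997=886 [pair 0] h(775,278)=(775*31+278)%997=375 [pair 1] -> [886, 375]
  Sibling for proof at L1: 465
L3: h(886,375)=(886*31+375)%997=922 [pair 0] -> [922]
  Sibling for proof at L2: 375
Root: 922
Proof path (sibling hashes from leaf to root): [57, 465, 375]

Answer: 57 465 375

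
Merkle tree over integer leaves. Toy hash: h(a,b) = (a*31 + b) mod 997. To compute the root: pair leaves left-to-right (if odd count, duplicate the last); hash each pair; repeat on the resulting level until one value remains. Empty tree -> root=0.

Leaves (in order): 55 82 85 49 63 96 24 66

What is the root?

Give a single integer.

Answer: 450

Derivation:
L0: [55, 82, 85, 49, 63, 96, 24, 66]
L1: h(55,82)=(55*31+82)%997=790 h(85,49)=(85*31+49)%997=690 h(63,96)=(63*31+96)%997=55 h(24,66)=(24*31+66)%997=810 -> [790, 690, 55, 810]
L2: h(790,690)=(790*31+690)%997=255 h(55,810)=(55*31+810)%997=521 -> [255, 521]
L3: h(255,521)=(255*31+521)%997=450 -> [450]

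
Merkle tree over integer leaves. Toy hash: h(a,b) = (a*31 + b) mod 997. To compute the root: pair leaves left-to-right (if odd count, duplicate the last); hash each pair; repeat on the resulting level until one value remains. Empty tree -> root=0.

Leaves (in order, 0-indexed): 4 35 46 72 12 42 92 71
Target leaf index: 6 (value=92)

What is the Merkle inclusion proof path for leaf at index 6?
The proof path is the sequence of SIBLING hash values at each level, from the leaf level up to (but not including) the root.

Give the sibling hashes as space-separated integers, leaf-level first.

Answer: 71 414 445

Derivation:
L0 (leaves): [4, 35, 46, 72, 12, 42, 92, 71], target index=6
L1: h(4,35)=(4*31+35)%997=159 [pair 0] h(46,72)=(46*31+72)%997=501 [pair 1] h(12,42)=(12*31+42)%997=414 [pair 2] h(92,71)=(92*31+71)%997=929 [pair 3] -> [159, 501, 414, 929]
  Sibling for proof at L0: 71
L2: h(159,501)=(159*31+501)%997=445 [pair 0] h(414,929)=(414*31+929)%997=802 [pair 1] -> [445, 802]
  Sibling for proof at L1: 414
L3: h(445,802)=(445*31+802)%997=639 [pair 0] -> [639]
  Sibling for proof at L2: 445
Root: 639
Proof path (sibling hashes from leaf to root): [71, 414, 445]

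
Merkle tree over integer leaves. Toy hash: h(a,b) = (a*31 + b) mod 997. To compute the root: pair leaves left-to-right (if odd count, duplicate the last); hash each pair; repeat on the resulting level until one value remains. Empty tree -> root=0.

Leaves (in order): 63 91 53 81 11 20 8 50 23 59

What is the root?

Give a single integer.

Answer: 916

Derivation:
L0: [63, 91, 53, 81, 11, 20, 8, 50, 23, 59]
L1: h(63,91)=(63*31+91)%997=50 h(53,81)=(53*31+81)%997=727 h(11,20)=(11*31+20)%997=361 h(8,50)=(8*31+50)%997=298 h(23,59)=(23*31+59)%997=772 -> [50, 727, 361, 298, 772]
L2: h(50,727)=(50*31+727)%997=283 h(361,298)=(361*31+298)%997=522 h(772,772)=(772*31+772)%997=776 -> [283, 522, 776]
L3: h(283,522)=(283*31+522)%997=322 h(776,776)=(776*31+776)%997=904 -> [322, 904]
L4: h(322,904)=(322*31+904)%997=916 -> [916]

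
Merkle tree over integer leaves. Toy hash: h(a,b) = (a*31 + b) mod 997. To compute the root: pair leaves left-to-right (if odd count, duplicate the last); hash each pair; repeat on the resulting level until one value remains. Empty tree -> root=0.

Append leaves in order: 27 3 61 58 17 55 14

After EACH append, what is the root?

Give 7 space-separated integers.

Answer: 27 840 76 73 728 947 813

Derivation:
After append 27 (leaves=[27]):
  L0: [27]
  root=27
After append 3 (leaves=[27, 3]):
  L0: [27, 3]
  L1: h(27,3)=(27*31+3)%997=840 -> [840]
  root=840
After append 61 (leaves=[27, 3, 61]):
  L0: [27, 3, 61]
  L1: h(27,3)=(27*31+3)%997=840 h(61,61)=(61*31+61)%997=955 -> [840, 955]
  L2: h(840,955)=(840*31+955)%997=76 -> [76]
  root=76
After append 58 (leaves=[27, 3, 61, 58]):
  L0: [27, 3, 61, 58]
  L1: h(27,3)=(27*31+3)%997=840 h(61,58)=(61*31+58)%997=952 -> [840, 952]
  L2: h(840,952)=(840*31+952)%997=73 -> [73]
  root=73
After append 17 (leaves=[27, 3, 61, 58, 17]):
  L0: [27, 3, 61, 58, 17]
  L1: h(27,3)=(27*31+3)%997=840 h(61,58)=(61*31+58)%997=952 h(17,17)=(17*31+17)%997=544 -> [840, 952, 544]
  L2: h(840,952)=(840*31+952)%997=73 h(544,544)=(544*31+544)%997=459 -> [73, 459]
  L3: h(73,459)=(73*31+459)%997=728 -> [728]
  root=728
After append 55 (leaves=[27, 3, 61, 58, 17, 55]):
  L0: [27, 3, 61, 58, 17, 55]
  L1: h(27,3)=(27*31+3)%997=840 h(61,58)=(61*31+58)%997=952 h(17,55)=(17*31+55)%997=582 -> [840, 952, 582]
  L2: h(840,952)=(840*31+952)%997=73 h(582,582)=(582*31+582)%997=678 -> [73, 678]
  L3: h(73,678)=(73*31+678)%997=947 -> [947]
  root=947
After append 14 (leaves=[27, 3, 61, 58, 17, 55, 14]):
  L0: [27, 3, 61, 58, 17, 55, 14]
  L1: h(27,3)=(27*31+3)%997=840 h(61,58)=(61*31+58)%997=952 h(17,55)=(17*31+55)%997=582 h(14,14)=(14*31+14)%997=448 -> [840, 952, 582, 448]
  L2: h(840,952)=(840*31+952)%997=73 h(582,448)=(582*31+448)%997=544 -> [73, 544]
  L3: h(73,544)=(73*31+544)%997=813 -> [813]
  root=813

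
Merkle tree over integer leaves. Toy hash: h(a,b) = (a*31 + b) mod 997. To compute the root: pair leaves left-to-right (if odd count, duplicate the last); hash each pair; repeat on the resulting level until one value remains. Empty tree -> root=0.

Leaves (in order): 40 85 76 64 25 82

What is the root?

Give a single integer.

L0: [40, 85, 76, 64, 25, 82]
L1: h(40,85)=(40*31+85)%997=328 h(76,64)=(76*31+64)%997=426 h(25,82)=(25*31+82)%997=857 -> [328, 426, 857]
L2: h(328,426)=(328*31+426)%997=624 h(857,857)=(857*31+857)%997=505 -> [624, 505]
L3: h(624,505)=(624*31+505)%997=906 -> [906]

Answer: 906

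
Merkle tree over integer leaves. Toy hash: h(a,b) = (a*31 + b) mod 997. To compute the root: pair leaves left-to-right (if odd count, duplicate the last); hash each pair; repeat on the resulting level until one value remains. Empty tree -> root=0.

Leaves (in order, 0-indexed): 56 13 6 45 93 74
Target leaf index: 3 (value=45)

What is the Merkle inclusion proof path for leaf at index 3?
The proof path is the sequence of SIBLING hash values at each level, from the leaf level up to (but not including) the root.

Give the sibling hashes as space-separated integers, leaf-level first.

Answer: 6 752 906

Derivation:
L0 (leaves): [56, 13, 6, 45, 93, 74], target index=3
L1: h(56,13)=(56*31+13)%997=752 [pair 0] h(6,45)=(6*31+45)%997=231 [pair 1] h(93,74)=(93*31+74)%997=963 [pair 2] -> [752, 231, 963]
  Sibling for proof at L0: 6
L2: h(752,231)=(752*31+231)%997=612 [pair 0] h(963,963)=(963*31+963)%997=906 [pair 1] -> [612, 906]
  Sibling for proof at L1: 752
L3: h(612,906)=(612*31+906)%997=935 [pair 0] -> [935]
  Sibling for proof at L2: 906
Root: 935
Proof path (sibling hashes from leaf to root): [6, 752, 906]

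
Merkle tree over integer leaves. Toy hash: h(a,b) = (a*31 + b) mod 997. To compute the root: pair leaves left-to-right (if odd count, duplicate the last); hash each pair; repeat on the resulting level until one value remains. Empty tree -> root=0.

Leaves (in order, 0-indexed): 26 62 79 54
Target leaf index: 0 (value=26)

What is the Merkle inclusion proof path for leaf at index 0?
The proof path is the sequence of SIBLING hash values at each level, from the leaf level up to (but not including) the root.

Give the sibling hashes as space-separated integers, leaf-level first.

L0 (leaves): [26, 62, 79, 54], target index=0
L1: h(26,62)=(26*31+62)%997=868 [pair 0] h(79,54)=(79*31+54)%997=509 [pair 1] -> [868, 509]
  Sibling for proof at L0: 62
L2: h(868,509)=(868*31+509)%997=498 [pair 0] -> [498]
  Sibling for proof at L1: 509
Root: 498
Proof path (sibling hashes from leaf to root): [62, 509]

Answer: 62 509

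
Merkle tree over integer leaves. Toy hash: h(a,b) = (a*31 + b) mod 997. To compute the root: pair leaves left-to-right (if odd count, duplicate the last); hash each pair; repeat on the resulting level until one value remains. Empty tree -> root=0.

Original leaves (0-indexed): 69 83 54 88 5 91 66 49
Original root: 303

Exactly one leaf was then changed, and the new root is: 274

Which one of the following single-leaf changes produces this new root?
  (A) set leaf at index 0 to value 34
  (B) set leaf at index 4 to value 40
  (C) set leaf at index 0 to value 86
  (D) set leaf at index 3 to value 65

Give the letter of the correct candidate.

Answer: C

Derivation:
Original leaves: [69, 83, 54, 88, 5, 91, 66, 49]
Target new root: 274
Try each candidate change and compute the resulting root:
Candidate A: set leaf[0] = 34 -> leaves = [34, 83, 54, 88, 5, 91, 66, 49]
  L0: [34, 83, 54, 88, 5, 91, 66, 49]
  L1: h(34,83)=(34*31+83)%997=140 h(54,88)=(54*31+88)%997=765 h(5,91)=(5*31+91)%997=246 h(66,49)=(66*31+49)%997=101 -> [140, 765, 246, 101]
  L2: h(140,765)=(140*31+765)%997=120 h(246,101)=(246*31+101)%997=748 -> [120, 748]
  L3: h(120,748)=(120*31+748)%997=480 -> [480]
  root = 480 != target 274
Candidate B: set leaf[4] = 40 -> leaves = [69, 83, 54, 88, 40, 91, 66, 49]
  L0: [69, 83, 54, 88, 40, 91, 66, 49]
  L1: h(69,83)=(69*31+83)%997=228 h(54,88)=(54*31+88)%997=765 h(40,91)=(40*31+91)%997=334 h(66,49)=(66*31+49)%997=101 -> [228, 765, 334, 101]
  L2: h(228,765)=(228*31+765)%997=854 h(334,101)=(334*31+101)%997=485 -> [854, 485]
  L3: h(854,485)=(854*31+485)%997=40 -> [40]
  root = 40 != target 274
Candidate C: set leaf[0] = 86 -> leaves = [86, 83, 54, 88, 5, 91, 66, 49]
  L0: [86, 83, 54, 88, 5, 91, 66, 49]
  L1: h(86,83)=(86*31+83)%997=755 h(54,88)=(54*31+88)%997=765 h(5,91)=(5*31+91)%997=246 h(66,49)=(66*31+49)%997=101 -> [755, 765, 246, 101]
  L2: h(755,765)=(755*31+765)%997=242 h(246,101)=(246*31+101)%997=748 -> [242, 748]
  L3: h(242,748)=(242*31+748)%997=274 -> [274]
  root = 274 == target 274  ** MATCH **
Candidate D: set leaf[3] = 65 -> leaves = [69, 83, 54, 65, 5, 91, 66, 49]
  L0: [69, 83, 54, 65, 5, 91, 66, 49]
  L1: h(69,83)=(69*31+83)%997=228 h(54,65)=(54*31+65)%997=742 h(5,91)=(5*31+91)%997=246 h(66,49)=(66*31+49)%997=101 -> [228, 742, 246, 101]
  L2: h(228,742)=(228*31+742)%997=831 h(246,101)=(246*31+101)%997=748 -> [831, 748]
  L3: h(831,748)=(831*31+748)%997=587 -> [587]
  root = 587 != target 274
Candidate C produces the target root.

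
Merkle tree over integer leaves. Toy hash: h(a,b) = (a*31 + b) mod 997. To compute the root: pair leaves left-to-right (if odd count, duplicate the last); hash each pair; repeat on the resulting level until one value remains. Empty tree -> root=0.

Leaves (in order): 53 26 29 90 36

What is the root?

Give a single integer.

Answer: 460

Derivation:
L0: [53, 26, 29, 90, 36]
L1: h(53,26)=(53*31+26)%997=672 h(29,90)=(29*31+90)%997=989 h(36,36)=(36*31+36)%997=155 -> [672, 989, 155]
L2: h(672,989)=(672*31+989)%997=884 h(155,155)=(155*31+155)%997=972 -> [884, 972]
L3: h(884,972)=(884*31+972)%997=460 -> [460]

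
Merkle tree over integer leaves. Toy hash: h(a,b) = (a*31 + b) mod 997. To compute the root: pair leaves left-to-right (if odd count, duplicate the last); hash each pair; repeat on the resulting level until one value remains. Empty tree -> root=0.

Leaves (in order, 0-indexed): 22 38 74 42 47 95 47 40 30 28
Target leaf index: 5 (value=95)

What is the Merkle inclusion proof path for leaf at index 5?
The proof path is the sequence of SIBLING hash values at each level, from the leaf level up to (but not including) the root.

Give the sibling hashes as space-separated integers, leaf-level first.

L0 (leaves): [22, 38, 74, 42, 47, 95, 47, 40, 30, 28], target index=5
L1: h(22,38)=(22*31+38)%997=720 [pair 0] h(74,42)=(74*31+42)%997=342 [pair 1] h(47,95)=(47*31+95)%997=555 [pair 2] h(47,40)=(47*31+40)%997=500 [pair 3] h(30,28)=(30*31+28)%997=958 [pair 4] -> [720, 342, 555, 500, 958]
  Sibling for proof at L0: 47
L2: h(720,342)=(720*31+342)%997=728 [pair 0] h(555,500)=(555*31+500)%997=756 [pair 1] h(958,958)=(958*31+958)%997=746 [pair 2] -> [728, 756, 746]
  Sibling for proof at L1: 500
L3: h(728,756)=(728*31+756)%997=393 [pair 0] h(746,746)=(746*31+746)%997=941 [pair 1] -> [393, 941]
  Sibling for proof at L2: 728
L4: h(393,941)=(393*31+941)%997=163 [pair 0] -> [163]
  Sibling for proof at L3: 941
Root: 163
Proof path (sibling hashes from leaf to root): [47, 500, 728, 941]

Answer: 47 500 728 941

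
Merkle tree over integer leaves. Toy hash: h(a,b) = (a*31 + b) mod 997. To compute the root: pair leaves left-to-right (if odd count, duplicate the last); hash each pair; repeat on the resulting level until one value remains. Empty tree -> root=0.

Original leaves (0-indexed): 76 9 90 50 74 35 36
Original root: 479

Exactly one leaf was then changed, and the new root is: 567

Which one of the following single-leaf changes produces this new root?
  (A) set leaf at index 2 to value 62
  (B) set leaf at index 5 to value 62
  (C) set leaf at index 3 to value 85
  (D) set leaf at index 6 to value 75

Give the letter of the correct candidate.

Original leaves: [76, 9, 90, 50, 74, 35, 36]
Target new root: 567
Try each candidate change and compute the resulting root:
Candidate A: set leaf[2] = 62 -> leaves = [76, 9, 62, 50, 74, 35, 36]
  L0: [76, 9, 62, 50, 74, 35, 36]
  L1: h(76,9)=(76*31+9)%997=371 h(62,50)=(62*31+50)%997=975 h(74,35)=(74*31+35)%997=335 h(36,36)=(36*31+36)%997=155 -> [371, 975, 335, 155]
  L2: h(371,975)=(371*31+975)%997=512 h(335,155)=(335*31+155)%997=570 -> [512, 570]
  L3: h(512,570)=(512*31+570)%997=490 -> [490]
  root = 490 != target 567
Candidate B: set leaf[5] = 62 -> leaves = [76, 9, 90, 50, 74, 62, 36]
  L0: [76, 9, 90, 50, 74, 62, 36]
  L1: h(76,9)=(76*31+9)%997=371 h(90,50)=(90*31+50)%997=846 h(74,62)=(74*31+62)%997=362 h(36,36)=(36*31+36)%997=155 -> [371, 846, 362, 155]
  L2: h(371,846)=(371*31+846)%997=383 h(362,155)=(362*31+155)%997=410 -> [383, 410]
  L3: h(383,410)=(383*31+410)%997=319 -> [319]
  root = 319 != target 567
Candidate C: set leaf[3] = 85 -> leaves = [76, 9, 90, 85, 74, 35, 36]
  L0: [76, 9, 90, 85, 74, 35, 36]
  L1: h(76,9)=(76*31+9)%997=371 h(90,85)=(90*31+85)%997=881 h(74,35)=(74*31+35)%997=335 h(36,36)=(36*31+36)%997=155 -> [371, 881, 335, 155]
  L2: h(371,881)=(371*31+881)%997=418 h(335,155)=(335*31+155)%997=570 -> [418, 570]
  L3: h(418,570)=(418*31+570)%997=567 -> [567]
  root = 567 == target 567  ** MATCH **
Candidate D: set leaf[6] = 75 -> leaves = [76, 9, 90, 50, 74, 35, 75]
  L0: [76, 9, 90, 50, 74, 35, 75]
  L1: h(76,9)=(76*31+9)%997=371 h(90,50)=(90*31+50)%997=846 h(74,35)=(74*31+35)%997=335 h(75,75)=(75*31+75)%997=406 -> [371, 846, 335, 406]
  L2: h(371,846)=(371*31+846)%997=383 h(335,406)=(335*31+406)%997=821 -> [383, 821]
  L3: h(383,821)=(383*31+821)%997=730 -> [730]
  root = 730 != target 567
Candidate C produces the target root.

Answer: C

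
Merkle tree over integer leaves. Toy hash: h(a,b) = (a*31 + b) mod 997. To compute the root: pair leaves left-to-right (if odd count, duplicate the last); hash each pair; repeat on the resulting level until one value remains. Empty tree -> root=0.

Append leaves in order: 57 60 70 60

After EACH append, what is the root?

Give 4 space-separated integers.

After append 57 (leaves=[57]):
  L0: [57]
  root=57
After append 60 (leaves=[57, 60]):
  L0: [57, 60]
  L1: h(57,60)=(57*31+60)%997=830 -> [830]
  root=830
After append 70 (leaves=[57, 60, 70]):
  L0: [57, 60, 70]
  L1: h(57,60)=(57*31+60)%997=830 h(70,70)=(70*31+70)%997=246 -> [830, 246]
  L2: h(830,246)=(830*31+246)%997=54 -> [54]
  root=54
After append 60 (leaves=[57, 60, 70, 60]):
  L0: [57, 60, 70, 60]
  L1: h(57,60)=(57*31+60)%997=830 h(70,60)=(70*31+60)%997=236 -> [830, 236]
  L2: h(830,236)=(830*31+236)%997=44 -> [44]
  root=44

Answer: 57 830 54 44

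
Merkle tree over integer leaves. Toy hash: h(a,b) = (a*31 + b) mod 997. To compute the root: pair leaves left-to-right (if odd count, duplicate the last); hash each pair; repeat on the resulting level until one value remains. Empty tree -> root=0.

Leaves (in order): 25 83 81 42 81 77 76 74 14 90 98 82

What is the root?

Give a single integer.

L0: [25, 83, 81, 42, 81, 77, 76, 74, 14, 90, 98, 82]
L1: h(25,83)=(25*31+83)%997=858 h(81,42)=(81*31+42)%997=559 h(81,77)=(81*31+77)%997=594 h(76,74)=(76*31+74)%997=436 h(14,90)=(14*31+90)%997=524 h(98,82)=(98*31+82)%997=129 -> [858, 559, 594, 436, 524, 129]
L2: h(858,559)=(858*31+559)%997=238 h(594,436)=(594*31+436)%997=904 h(524,129)=(524*31+129)%997=421 -> [238, 904, 421]
L3: h(238,904)=(238*31+904)%997=306 h(421,421)=(421*31+421)%997=511 -> [306, 511]
L4: h(306,511)=(306*31+511)%997=27 -> [27]

Answer: 27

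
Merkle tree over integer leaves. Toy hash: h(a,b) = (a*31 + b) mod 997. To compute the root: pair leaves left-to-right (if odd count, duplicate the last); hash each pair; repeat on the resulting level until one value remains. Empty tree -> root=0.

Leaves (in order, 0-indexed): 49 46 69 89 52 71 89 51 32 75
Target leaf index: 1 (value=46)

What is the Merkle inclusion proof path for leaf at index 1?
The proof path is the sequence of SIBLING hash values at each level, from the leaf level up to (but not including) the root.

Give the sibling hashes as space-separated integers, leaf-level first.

L0 (leaves): [49, 46, 69, 89, 52, 71, 89, 51, 32, 75], target index=1
L1: h(49,46)=(49*31+46)%997=568 [pair 0] h(69,89)=(69*31+89)%997=234 [pair 1] h(52,71)=(52*31+71)%997=686 [pair 2] h(89,51)=(89*31+51)%997=816 [pair 3] h(32,75)=(32*31+75)%997=70 [pair 4] -> [568, 234, 686, 816, 70]
  Sibling for proof at L0: 49
L2: h(568,234)=(568*31+234)%997=893 [pair 0] h(686,816)=(686*31+816)%997=148 [pair 1] h(70,70)=(70*31+70)%997=246 [pair 2] -> [893, 148, 246]
  Sibling for proof at L1: 234
L3: h(893,148)=(893*31+148)%997=912 [pair 0] h(246,246)=(246*31+246)%997=893 [pair 1] -> [912, 893]
  Sibling for proof at L2: 148
L4: h(912,893)=(912*31+893)%997=252 [pair 0] -> [252]
  Sibling for proof at L3: 893
Root: 252
Proof path (sibling hashes from leaf to root): [49, 234, 148, 893]

Answer: 49 234 148 893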